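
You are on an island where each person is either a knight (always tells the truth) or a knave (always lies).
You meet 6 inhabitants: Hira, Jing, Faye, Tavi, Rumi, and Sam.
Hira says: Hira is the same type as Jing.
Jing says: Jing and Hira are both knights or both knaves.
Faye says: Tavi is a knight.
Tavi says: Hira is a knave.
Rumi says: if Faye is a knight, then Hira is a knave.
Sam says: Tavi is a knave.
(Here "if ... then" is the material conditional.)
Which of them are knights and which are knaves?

Hira is a knight, Jing is a knight, Faye is a knave, Tavi is a knave, Rumi is a knight, and Sam is a knight.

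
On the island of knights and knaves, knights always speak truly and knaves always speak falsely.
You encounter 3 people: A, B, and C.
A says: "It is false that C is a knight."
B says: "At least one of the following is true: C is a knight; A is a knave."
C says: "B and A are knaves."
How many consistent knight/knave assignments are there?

1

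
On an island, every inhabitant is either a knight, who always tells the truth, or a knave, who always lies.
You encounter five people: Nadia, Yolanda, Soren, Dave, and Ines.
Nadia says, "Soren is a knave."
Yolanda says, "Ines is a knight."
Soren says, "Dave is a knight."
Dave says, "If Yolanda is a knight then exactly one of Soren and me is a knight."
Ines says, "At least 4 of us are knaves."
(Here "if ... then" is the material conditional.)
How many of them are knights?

2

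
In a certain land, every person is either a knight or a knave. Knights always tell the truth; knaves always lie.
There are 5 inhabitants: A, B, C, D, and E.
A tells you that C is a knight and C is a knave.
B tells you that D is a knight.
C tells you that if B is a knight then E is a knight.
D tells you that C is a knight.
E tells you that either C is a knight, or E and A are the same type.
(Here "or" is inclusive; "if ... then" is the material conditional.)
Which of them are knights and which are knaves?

Knights: B, C, D, and E. Knaves: A.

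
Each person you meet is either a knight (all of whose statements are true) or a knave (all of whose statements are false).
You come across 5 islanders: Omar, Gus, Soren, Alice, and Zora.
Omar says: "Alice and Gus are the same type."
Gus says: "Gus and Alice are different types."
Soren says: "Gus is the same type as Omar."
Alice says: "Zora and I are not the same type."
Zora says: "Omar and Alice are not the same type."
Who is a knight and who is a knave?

Omar is a knave, Gus is a knight, Soren is a knave, Alice is a knave, and Zora is a knave.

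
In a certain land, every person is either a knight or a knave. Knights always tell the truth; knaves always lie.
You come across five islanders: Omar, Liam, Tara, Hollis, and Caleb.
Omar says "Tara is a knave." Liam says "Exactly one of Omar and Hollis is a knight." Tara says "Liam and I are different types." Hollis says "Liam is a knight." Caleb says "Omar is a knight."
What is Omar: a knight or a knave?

Consistent assignments: {Omar=knave, Liam=knave, Tara=knight, Hollis=knave, Caleb=knave}
In every consistent assignment, Omar is a knave.

Omar is a knave.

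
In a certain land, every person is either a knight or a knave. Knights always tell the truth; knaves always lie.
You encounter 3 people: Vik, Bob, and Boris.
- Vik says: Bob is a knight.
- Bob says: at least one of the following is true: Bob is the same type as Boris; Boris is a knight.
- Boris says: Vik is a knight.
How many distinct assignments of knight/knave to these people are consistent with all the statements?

1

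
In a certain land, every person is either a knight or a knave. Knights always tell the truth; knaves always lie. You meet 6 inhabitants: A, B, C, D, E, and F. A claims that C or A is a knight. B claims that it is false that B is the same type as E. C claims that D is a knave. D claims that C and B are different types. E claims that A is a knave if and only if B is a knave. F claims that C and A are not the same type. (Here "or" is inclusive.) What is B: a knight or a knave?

Consistent assignments: {A=knave, B=knight, C=knave, D=knight, E=knave, F=knave}
In every consistent assignment, B is a knight.

B is a knight.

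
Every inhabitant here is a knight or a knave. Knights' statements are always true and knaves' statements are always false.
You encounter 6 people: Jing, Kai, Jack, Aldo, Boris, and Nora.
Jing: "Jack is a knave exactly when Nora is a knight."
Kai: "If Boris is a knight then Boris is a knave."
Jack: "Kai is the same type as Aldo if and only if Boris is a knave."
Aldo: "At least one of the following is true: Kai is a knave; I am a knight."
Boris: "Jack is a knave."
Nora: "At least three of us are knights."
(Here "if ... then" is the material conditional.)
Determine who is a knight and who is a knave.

Jing is a knave, Kai is a knight, Jack is a knight, Aldo is a knight, Boris is a knave, and Nora is a knight.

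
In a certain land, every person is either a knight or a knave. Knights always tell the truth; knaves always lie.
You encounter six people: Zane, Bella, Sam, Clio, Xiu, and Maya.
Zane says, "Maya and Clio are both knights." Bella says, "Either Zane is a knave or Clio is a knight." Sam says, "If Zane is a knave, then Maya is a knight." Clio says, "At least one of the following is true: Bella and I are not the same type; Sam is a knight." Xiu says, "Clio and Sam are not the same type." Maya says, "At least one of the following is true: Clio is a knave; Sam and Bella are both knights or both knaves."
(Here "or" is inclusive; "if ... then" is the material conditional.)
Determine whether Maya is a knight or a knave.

Maya is a knight.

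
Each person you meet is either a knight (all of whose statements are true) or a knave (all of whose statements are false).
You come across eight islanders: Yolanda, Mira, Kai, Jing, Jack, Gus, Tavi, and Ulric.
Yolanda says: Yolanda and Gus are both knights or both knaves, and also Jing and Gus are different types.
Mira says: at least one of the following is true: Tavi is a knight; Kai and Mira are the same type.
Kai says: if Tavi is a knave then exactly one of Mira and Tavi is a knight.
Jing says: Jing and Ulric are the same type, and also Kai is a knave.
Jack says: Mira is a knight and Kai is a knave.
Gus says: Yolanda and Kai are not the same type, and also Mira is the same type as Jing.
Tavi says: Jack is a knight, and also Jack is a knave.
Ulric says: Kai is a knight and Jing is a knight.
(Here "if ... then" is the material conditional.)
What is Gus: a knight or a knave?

Gus is a knave.

Consistent assignments: {Yolanda=knave, Mira=knight, Kai=knight, Jing=knave, Jack=knave, Gus=knave, Tavi=knave, Ulric=knave}
In every consistent assignment, Gus is a knave.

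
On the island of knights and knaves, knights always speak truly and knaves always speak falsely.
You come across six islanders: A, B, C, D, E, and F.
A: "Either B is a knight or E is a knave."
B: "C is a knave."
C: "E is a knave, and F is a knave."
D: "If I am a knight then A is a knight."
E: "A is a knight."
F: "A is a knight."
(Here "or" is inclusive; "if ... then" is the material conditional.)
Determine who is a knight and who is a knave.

A is a knight, B is a knight, C is a knave, D is a knight, E is a knight, and F is a knight.

A is a knight; "either B is a knight or E is a knave" is True, as required.
B (knight): "C is a knave" — True. ✓
C is a knave, so "E is a knave, and F is a knave" must be false — and it is.
D (knight): "if I am a knight then A is a knight" — True. ✓
As a knight, E's statement "A is a knight" should be True; it is.
As a knight, F's statement "A is a knight" should be True; it is.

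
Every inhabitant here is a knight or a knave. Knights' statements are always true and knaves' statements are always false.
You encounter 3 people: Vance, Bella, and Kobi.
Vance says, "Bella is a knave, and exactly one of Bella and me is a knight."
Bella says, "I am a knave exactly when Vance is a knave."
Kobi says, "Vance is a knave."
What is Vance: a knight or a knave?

Vance is a knight.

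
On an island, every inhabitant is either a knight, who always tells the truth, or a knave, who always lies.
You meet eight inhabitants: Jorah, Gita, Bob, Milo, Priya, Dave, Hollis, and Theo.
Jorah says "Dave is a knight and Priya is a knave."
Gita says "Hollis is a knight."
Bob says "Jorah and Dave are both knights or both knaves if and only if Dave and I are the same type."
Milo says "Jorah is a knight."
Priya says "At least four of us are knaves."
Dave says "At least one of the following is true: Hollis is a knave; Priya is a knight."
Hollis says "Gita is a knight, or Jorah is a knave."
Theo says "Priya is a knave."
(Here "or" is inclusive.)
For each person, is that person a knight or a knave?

Jorah is a knight; "Dave is a knight and Priya is a knave" is true, as required.
Gita is a knave, so "Hollis is a knight" must be false — and it is.
As a knight, Bob's statement "Jorah and Dave are both knights or both knaves if and only if Dave and I are the same type" should be true; it is.
Milo (knight): "Jorah is a knight" — true. ✓
As a knave, Priya's statement "at least four of us are knaves" should be false; it is.
As a knight, Dave's statement "at least one of the following is true: Hollis is a knave; Priya is a knight" should be true; it is.
Hollis is a knave, so "Gita is a knight, or Jorah is a knave" must be false — and it is.
Theo is a knight, so "Priya is a knave" must be true — and it is.

Knights: Jorah, Bob, Milo, Dave, and Theo. Knaves: Gita, Priya, and Hollis.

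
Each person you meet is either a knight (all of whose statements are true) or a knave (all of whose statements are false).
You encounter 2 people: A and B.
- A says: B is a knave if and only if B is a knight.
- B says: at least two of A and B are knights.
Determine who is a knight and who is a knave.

As a knave, A's statement "B is a knave if and only if B is a knight" should be false; it is.
Since B is a knave, "at least two of A and B are knights" needs to be false, which holds.

A is a knave and B is a knave.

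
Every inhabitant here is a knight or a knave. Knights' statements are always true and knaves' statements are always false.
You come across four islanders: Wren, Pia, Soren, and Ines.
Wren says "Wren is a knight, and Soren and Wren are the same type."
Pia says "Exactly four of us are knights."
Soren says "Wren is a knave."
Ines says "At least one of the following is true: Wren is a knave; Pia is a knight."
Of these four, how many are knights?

The unique consistent assignment is Wren=knave, Pia=knave, Soren=knight, Ines=knight.
That has 2 knights.

2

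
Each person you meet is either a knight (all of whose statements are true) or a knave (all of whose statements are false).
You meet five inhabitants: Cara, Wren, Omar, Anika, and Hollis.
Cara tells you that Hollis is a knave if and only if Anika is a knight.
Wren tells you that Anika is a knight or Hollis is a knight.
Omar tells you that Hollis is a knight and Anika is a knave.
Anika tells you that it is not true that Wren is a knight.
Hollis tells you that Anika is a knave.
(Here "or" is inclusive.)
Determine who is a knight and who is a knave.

Cara is a knight, Wren is a knight, Omar is a knight, Anika is a knave, and Hollis is a knight.

Suppose Cara is a knave. Then Cara's statement "Hollis is a knave if and only if Anika is a knight" would have to be false. Checking the 16 ways to assign the others, none is consistent with every speaker.
(For instance, with Wren=knight, Omar=knight, Anika=knave, Hollis=knight, Cara's claim "Hollis is a knave if and only if Anika is a knight" comes out true where it would need to be false.)
So Cara must be a knight, making "Hollis is a knave if and only if Anika is a knight" true. Taking Cara=knight, Wren=knight, Omar=knight, Anika=knave, Hollis=knight, each remaining statement checks out:
  Wren (knight): "Anika is a knight or Hollis is a knight" — true. ✓
  Omar (knight): "Hollis is a knight and Anika is a knave" — true. ✓
  Anika (knave): "it is not true that Wren is a knight" — false. ✓
  Hollis (knight): "Anika is a knave" — true. ✓
This is the unique consistent assignment.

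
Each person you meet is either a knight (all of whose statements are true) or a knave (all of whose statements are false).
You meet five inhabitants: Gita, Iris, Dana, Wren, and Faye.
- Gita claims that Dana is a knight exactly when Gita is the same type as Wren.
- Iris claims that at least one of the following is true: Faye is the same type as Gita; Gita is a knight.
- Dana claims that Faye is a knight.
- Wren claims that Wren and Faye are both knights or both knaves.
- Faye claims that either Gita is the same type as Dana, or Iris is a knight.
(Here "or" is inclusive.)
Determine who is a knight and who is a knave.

Gita is a knight, Iris is a knight, Dana is a knight, Wren is a knight, and Faye is a knight.

Gita is a knight; "Dana is a knight exactly when Gita is the same type as Wren" is true, as required.
Since Iris is a knight, "at least one of the following is true: Faye is the same type as Gita; Gita is a knight" needs to be true, which holds.
Dana (knight): "Faye is a knight" — true. ✓
As a knight, Wren's statement "Wren and Faye are both knights or both knaves" should be true; it is.
Faye is a knight, and the claim "either Gita is the same type as Dana, or Iris is a knight" is indeed true.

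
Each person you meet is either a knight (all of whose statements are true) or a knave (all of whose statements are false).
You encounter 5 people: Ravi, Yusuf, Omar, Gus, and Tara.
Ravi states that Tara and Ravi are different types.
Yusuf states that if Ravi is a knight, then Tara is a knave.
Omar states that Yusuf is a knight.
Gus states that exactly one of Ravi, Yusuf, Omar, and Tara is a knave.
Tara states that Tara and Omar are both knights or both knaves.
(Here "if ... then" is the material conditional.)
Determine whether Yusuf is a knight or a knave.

Yusuf is a knight.

Consistent assignments: {Ravi=knight, Yusuf=knight, Omar=knight, Gus=knight, Tara=knave}; {Ravi=knave, Yusuf=knight, Omar=knight, Gus=knave, Tara=knave}
In every consistent assignment, Yusuf is a knight.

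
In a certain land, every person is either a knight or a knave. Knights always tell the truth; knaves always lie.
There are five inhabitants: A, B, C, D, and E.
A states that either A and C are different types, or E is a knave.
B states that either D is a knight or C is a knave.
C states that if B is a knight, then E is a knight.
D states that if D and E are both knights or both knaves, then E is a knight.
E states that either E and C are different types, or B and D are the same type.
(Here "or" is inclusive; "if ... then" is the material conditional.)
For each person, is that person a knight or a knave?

Knights: A and B. Knaves: C, D, and E.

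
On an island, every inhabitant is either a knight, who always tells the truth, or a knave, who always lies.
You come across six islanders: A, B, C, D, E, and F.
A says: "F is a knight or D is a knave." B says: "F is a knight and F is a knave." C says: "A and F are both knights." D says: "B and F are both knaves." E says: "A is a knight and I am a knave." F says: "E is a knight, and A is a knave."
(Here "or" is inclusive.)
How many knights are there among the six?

The unique consistent assignment is A=knave, B=knave, C=knave, D=knight, E=knave, F=knave.
That has 1 knight.

1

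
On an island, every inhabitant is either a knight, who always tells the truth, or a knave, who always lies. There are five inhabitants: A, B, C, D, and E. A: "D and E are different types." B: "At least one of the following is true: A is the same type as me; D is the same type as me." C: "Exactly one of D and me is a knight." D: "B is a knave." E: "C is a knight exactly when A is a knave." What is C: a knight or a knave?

C is a knave.

Consistent assignments: {A=knight, B=knight, C=knave, D=knave, E=knight}
In every consistent assignment, C is a knave.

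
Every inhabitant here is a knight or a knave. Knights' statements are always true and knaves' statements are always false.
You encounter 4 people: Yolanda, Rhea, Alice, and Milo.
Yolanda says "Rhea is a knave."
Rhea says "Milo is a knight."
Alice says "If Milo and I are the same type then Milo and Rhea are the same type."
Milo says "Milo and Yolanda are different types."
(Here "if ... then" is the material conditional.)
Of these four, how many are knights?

The unique consistent assignment is Yolanda=knave, Rhea=knight, Alice=knight, Milo=knight.
That has 3 knights.

3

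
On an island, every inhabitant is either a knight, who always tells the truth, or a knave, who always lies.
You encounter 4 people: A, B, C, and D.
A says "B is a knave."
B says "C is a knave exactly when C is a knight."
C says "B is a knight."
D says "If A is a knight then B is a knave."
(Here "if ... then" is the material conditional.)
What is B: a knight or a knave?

B is a knave.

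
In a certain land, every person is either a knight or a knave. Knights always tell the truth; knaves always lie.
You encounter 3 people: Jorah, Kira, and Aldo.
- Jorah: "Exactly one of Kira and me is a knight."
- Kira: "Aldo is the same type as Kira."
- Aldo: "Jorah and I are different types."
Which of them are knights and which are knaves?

Jorah is a knave, Kira is a knave, and Aldo is a knight.

Jorah (knave): "exactly one of Kira and me is a knight" — False. ✓
Kira (knave): "Aldo is the same type as Kira" — False. ✓
Since Aldo is a knight, "Jorah and I are different types" needs to be True, which holds.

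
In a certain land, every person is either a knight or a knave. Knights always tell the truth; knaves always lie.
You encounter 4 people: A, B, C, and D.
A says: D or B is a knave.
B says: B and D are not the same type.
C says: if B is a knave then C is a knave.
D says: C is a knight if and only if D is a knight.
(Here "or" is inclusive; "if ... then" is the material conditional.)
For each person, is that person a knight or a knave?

A is a knight, so "D or B is a knave" must be True — and it is.
Since B is a knight, "B and D are not the same type" needs to be True, which holds.
C is a knight, so "if B is a knave then C is a knave" must be True — and it is.
D is a knave, and the claim "C is a knight if and only if D is a knight" is indeed false.

Knights: A, B, and C. Knaves: D.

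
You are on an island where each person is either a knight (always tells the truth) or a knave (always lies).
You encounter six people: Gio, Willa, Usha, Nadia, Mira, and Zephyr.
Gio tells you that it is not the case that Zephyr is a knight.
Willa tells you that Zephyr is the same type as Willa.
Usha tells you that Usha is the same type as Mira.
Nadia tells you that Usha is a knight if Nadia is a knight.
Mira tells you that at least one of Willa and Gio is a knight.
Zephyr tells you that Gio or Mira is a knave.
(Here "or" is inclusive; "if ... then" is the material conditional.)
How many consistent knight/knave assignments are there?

1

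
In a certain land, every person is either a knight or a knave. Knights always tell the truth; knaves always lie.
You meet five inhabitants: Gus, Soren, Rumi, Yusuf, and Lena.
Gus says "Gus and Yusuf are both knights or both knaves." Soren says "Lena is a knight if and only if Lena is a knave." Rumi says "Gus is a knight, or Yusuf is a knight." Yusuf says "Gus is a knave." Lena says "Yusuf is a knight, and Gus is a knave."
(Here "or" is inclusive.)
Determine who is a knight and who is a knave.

As a knave, Gus's statement "Gus and Yusuf are both knights or both knaves" should be false; it is.
Soren is a knave; "Lena is a knight if and only if Lena is a knave" is false, as required.
Since Rumi is a knight, "Gus is a knight, or Yusuf is a knight" needs to be true, which holds.
Since Yusuf is a knight, "Gus is a knave" needs to be true, which holds.
Lena is a knight, so "Yusuf is a knight, and Gus is a knave" must be true — and it is.

Gus is a knave, Soren is a knave, Rumi is a knight, Yusuf is a knight, and Lena is a knight.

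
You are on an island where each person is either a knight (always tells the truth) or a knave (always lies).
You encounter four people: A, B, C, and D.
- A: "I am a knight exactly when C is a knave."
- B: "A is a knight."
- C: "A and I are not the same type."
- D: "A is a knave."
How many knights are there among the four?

1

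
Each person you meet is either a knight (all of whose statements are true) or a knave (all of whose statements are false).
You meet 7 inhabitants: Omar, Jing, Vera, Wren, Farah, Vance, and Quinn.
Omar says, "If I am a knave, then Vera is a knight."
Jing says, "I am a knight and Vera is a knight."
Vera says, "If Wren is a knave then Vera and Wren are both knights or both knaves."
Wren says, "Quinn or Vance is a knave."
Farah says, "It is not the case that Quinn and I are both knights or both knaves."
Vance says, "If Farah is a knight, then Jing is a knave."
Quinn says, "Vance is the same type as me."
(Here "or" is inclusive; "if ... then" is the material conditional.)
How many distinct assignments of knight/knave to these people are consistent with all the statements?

3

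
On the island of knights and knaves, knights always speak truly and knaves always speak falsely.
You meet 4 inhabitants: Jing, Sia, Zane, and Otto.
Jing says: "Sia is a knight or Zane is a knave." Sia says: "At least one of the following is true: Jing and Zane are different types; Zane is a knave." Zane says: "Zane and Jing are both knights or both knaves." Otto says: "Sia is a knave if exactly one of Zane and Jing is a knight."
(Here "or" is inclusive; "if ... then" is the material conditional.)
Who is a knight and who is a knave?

Suppose Jing is a knave. Then Jing's statement "Sia is a knight or Zane is a knave" would have to be false. Checking the 8 ways to assign the others, none is consistent with every speaker.
(For instance, with Sia=knight, Zane=knave, Otto=knave, Jing's claim "Sia is a knight or Zane is a knave" comes out true where it would need to be false.)
So Jing must be a knight, making "Sia is a knight or Zane is a knave" true. Taking Jing=knight, Sia=knight, Zane=knave, Otto=knave, each remaining statement checks out:
  Sia (knight): "at least one of the following is true: Jing and Zane are different types; Zane is a knave" — true. ✓
  Zane (knave): "Zane and Jing are both knights or both knaves" — false. ✓
  Otto (knave): "Sia is a knave if exactly one of Zane and Jing is a knight" — false. ✓
This is the unique consistent assignment.

Knights: Jing and Sia. Knaves: Zane and Otto.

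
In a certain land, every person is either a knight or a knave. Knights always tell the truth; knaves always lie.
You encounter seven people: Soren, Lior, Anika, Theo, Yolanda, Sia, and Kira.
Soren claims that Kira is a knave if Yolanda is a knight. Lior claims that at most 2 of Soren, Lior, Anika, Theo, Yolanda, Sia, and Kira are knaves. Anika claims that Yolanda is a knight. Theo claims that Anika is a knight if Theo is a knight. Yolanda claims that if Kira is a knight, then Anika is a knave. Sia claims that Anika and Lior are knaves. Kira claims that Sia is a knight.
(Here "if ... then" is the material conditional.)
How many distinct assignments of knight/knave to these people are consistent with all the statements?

2

Consistent assignments:
  Soren=knight, Lior=knight, Anika=knight, Theo=knight, Yolanda=knight, Sia=knave, Kira=knave
  Soren=knight, Lior=knave, Anika=knight, Theo=knight, Yolanda=knight, Sia=knave, Kira=knave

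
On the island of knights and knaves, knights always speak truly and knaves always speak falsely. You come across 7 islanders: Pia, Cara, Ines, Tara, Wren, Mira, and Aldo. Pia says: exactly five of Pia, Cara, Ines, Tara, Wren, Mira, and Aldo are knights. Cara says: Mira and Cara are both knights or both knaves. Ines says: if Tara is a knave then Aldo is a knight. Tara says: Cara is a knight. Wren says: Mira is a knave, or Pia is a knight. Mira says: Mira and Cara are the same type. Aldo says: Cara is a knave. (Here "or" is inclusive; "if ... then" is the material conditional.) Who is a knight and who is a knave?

Pia (knave): "exactly five of Pia, Cara, Ines, Tara, Wren, Mira, and Aldo are knights" — False. ✓
Since Cara is a knight, "Mira and Cara are both knights or both knaves" needs to be True, which holds.
Since Ines is a knight, "if Tara is a knave then Aldo is a knight" needs to be True, which holds.
As a knight, Tara's statement "Cara is a knight" should be True; it is.
Wren is a knave, and the claim "Mira is a knave, or Pia is a knight" is indeed False.
As a knight, Mira's statement "Mira and Cara are the same type" should be True; it is.
Aldo is a knave, and the claim "Cara is a knave" is indeed False.

Pia is a knave, Cara is a knight, Ines is a knight, Tara is a knight, Wren is a knave, Mira is a knight, and Aldo is a knave.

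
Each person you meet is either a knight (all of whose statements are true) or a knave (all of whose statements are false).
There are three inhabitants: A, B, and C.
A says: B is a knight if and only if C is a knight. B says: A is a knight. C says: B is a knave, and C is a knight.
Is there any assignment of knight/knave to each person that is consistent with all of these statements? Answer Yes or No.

Yes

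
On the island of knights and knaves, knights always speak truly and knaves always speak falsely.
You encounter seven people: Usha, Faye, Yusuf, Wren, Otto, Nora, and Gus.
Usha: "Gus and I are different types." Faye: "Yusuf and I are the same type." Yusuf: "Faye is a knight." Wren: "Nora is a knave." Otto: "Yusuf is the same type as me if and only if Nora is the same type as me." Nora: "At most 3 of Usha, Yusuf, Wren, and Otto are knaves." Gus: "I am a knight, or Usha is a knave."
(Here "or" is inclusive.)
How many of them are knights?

The unique consistent assignment is Usha=knight, Faye=knight, Yusuf=knight, Wren=knave, Otto=knight, Nora=knight, Gus=knave.
That has 5 knights.

5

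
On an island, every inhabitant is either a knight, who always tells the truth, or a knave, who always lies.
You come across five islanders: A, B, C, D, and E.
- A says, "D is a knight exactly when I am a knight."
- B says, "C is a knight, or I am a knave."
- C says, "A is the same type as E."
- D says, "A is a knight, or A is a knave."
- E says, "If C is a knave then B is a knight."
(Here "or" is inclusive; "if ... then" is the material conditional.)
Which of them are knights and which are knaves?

A is a knight, B is a knight, C is a knight, D is a knight, and E is a knight.

Suppose A is a knave. Then A's statement "D is a knight exactly when I am a knight" would have to be false. Checking the 16 ways to assign the others, none is consistent with every speaker.
(For instance, with B=knight, C=knight, D=knight, E=knight, C's claim "A is the same type as E" comes out false where it would need to be true.)
So A must be a knight, making "D is a knight exactly when I am a knight" true. Taking A=knight, B=knight, C=knight, D=knight, E=knight, each remaining statement checks out:
  B (knight): "C is a knight, or I am a knave" — true. ✓
  C (knight): "A is the same type as E" — true. ✓
  D (knight): "A is a knight, or A is a knave" — true. ✓
  E (knight): "if C is a knave then B is a knight" — true. ✓
This is the unique consistent assignment.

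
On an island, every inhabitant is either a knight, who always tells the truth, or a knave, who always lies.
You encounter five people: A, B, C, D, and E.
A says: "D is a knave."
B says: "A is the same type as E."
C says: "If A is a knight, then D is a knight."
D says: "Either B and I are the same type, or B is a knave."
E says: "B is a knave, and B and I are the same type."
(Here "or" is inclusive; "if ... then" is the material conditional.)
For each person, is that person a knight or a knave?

A is a knave, and the claim "D is a knave" is indeed false.
B is a knight, so "A is the same type as E" must be true — and it is.
C is a knight, so "if A is a knight, then D is a knight" must be true — and it is.
D (knight): "either B and I are the same type, or B is a knave" — true. ✓
As a knave, E's statement "B is a knave, and B and I are the same type" should be false; it is.

Knights: B, C, and D. Knaves: A and E.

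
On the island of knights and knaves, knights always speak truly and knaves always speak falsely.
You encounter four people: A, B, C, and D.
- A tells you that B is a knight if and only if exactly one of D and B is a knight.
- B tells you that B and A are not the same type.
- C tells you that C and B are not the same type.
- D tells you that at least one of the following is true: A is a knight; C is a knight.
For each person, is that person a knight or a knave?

A is a knave, B is a knave, C is a knight, and D is a knight.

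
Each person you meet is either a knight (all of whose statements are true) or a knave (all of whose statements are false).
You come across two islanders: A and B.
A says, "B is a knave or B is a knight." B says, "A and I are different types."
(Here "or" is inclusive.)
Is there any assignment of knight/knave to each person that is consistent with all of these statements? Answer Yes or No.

No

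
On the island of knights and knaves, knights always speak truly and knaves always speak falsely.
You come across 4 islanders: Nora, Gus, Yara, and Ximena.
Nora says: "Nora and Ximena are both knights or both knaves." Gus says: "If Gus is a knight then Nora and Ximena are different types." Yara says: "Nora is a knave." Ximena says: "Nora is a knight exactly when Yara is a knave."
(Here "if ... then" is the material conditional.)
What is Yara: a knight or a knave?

Yara is a knight.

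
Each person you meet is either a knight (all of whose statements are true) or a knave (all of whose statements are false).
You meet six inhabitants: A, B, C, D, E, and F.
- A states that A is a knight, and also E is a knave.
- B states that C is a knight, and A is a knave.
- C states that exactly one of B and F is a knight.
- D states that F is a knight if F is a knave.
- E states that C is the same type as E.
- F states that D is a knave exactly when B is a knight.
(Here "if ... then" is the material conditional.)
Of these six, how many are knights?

The unique consistent assignment is A=knight, B=knave, C=knight, D=knight, E=knave, F=knight.
That has 4 knights.

4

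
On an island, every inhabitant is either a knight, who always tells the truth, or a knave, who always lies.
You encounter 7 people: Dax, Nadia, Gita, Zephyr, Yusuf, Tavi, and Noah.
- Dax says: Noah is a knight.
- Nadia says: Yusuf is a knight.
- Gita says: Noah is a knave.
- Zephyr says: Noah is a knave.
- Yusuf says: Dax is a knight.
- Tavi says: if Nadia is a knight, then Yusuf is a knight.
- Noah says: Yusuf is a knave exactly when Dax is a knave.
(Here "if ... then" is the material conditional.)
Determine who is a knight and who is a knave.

Knights: Dax, Nadia, Yusuf, Tavi, and Noah. Knaves: Gita and Zephyr.

Dax is a knight, so "Noah is a knight" must be true — and it is.
Nadia is a knight, so "Yusuf is a knight" must be true — and it is.
Gita is a knave; "Noah is a knave" is False, as required.
Zephyr is a knave; "Noah is a knave" is False, as required.
Yusuf is a knight; "Dax is a knight" is true, as required.
Tavi is a knight; "if Nadia is a knight, then Yusuf is a knight" is true, as required.
As a knight, Noah's statement "Yusuf is a knave exactly when Dax is a knave" should be true; it is.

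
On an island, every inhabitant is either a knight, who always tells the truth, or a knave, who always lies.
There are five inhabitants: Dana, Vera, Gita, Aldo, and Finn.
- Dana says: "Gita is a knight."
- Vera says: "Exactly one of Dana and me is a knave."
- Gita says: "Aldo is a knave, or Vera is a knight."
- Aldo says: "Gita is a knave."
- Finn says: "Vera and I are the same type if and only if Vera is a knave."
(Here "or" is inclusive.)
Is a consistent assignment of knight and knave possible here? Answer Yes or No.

No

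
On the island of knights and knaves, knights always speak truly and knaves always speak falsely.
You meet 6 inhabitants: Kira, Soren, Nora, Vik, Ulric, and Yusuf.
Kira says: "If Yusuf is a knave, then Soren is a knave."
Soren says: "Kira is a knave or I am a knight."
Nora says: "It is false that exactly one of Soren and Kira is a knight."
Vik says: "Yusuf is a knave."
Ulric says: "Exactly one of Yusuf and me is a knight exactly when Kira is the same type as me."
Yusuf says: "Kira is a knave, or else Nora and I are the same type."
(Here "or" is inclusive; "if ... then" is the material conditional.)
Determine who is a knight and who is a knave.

Knights: Kira, Soren, Nora, and Yusuf. Knaves: Vik and Ulric.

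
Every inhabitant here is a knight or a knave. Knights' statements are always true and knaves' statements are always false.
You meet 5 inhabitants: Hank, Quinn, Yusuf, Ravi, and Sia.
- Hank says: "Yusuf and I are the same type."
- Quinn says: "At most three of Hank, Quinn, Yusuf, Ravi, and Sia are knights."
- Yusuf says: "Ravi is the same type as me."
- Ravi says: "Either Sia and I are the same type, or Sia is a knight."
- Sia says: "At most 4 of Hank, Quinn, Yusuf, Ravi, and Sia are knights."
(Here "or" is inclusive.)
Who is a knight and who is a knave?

Hank is a knight, Quinn is a knave, Yusuf is a knight, Ravi is a knight, and Sia is a knight.

Suppose Hank is a knave. Then Hank's statement "Yusuf and I are the same type" would have to be false. Checking the 16 ways to assign the others, none is consistent with every speaker.
(For instance, with Quinn=knave, Yusuf=knight, Ravi=knight, Sia=knight, Quinn's claim "at most three of Hank, Quinn, Yusuf, Ravi, and Sia are knights" comes out true where it would need to be false.)
So Hank must be a knight, making "Yusuf and I are the same type" true. Taking Hank=knight, Quinn=knave, Yusuf=knight, Ravi=knight, Sia=knight, each remaining statement checks out:
  Quinn (knave): "at most three of Hank, Quinn, Yusuf, Ravi, and Sia are knights" — false. ✓
  Yusuf (knight): "Ravi is the same type as me" — true. ✓
  Ravi (knight): "either Sia and I are the same type, or Sia is a knight" — true. ✓
  Sia (knight): "at most 4 of Hank, Quinn, Yusuf, Ravi, and Sia are knights" — true. ✓
This is the unique consistent assignment.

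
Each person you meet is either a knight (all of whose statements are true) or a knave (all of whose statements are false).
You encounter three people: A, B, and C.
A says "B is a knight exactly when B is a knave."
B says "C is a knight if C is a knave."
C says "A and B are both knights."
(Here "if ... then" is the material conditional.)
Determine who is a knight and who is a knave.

Knights: none. Knaves: A, B, and C.

A is a knave, and the claim "B is a knight exactly when B is a knave" is indeed false.
As a knave, B's statement "C is a knight if C is a knave" should be false; it is.
C (knave): "A and B are both knights" — false. ✓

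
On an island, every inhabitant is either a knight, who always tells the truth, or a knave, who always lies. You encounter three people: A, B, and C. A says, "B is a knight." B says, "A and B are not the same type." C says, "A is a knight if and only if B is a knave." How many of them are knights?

The unique consistent assignment is A=knave, B=knave, C=knave.
That has 0 knights.

0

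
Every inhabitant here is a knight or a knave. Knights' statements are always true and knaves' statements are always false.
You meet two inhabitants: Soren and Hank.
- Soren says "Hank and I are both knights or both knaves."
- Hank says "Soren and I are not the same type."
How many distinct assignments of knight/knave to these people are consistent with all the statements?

1

Consistent assignments:
  Soren=knave, Hank=knight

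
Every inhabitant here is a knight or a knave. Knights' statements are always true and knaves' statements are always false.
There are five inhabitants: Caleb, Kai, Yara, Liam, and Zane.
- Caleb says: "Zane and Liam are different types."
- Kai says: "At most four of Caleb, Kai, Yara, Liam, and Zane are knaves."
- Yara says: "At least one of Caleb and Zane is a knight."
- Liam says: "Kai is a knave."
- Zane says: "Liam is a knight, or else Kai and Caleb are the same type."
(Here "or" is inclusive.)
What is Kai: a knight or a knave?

Kai is a knight.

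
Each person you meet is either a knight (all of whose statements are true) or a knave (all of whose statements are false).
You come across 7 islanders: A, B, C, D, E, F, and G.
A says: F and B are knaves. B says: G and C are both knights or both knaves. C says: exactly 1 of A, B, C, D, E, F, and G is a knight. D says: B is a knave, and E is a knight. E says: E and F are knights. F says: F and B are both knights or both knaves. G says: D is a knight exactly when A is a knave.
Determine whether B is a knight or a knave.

B is a knight.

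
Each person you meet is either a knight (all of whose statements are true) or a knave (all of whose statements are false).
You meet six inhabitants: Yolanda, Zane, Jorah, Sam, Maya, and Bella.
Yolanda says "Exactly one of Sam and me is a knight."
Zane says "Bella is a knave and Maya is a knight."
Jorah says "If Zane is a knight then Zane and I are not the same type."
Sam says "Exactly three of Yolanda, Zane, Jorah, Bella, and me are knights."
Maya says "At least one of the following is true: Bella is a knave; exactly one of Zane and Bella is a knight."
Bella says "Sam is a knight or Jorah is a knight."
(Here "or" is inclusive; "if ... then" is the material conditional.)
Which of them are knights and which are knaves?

Yolanda is a knave, Zane is a knave, Jorah is a knight, Sam is a knave, Maya is a knight, and Bella is a knight.

Since Yolanda is a knave, "exactly one of Sam and me is a knight" needs to be False, which holds.
As a knave, Zane's statement "Bella is a knave and Maya is a knight" should be False; it is.
Jorah (knight): "if Zane is a knight then Zane and I are not the same type" — True. ✓
Sam is a knave, so "exactly three of Yolanda, Zane, Jorah, Bella, and me are knights" must be False — and it is.
As a knight, Maya's statement "at least one of the following is true: Bella is a knave; exactly one of Zane and Bella is a knight" should be True; it is.
Bella is a knight; "Sam is a knight or Jorah is a knight" is True, as required.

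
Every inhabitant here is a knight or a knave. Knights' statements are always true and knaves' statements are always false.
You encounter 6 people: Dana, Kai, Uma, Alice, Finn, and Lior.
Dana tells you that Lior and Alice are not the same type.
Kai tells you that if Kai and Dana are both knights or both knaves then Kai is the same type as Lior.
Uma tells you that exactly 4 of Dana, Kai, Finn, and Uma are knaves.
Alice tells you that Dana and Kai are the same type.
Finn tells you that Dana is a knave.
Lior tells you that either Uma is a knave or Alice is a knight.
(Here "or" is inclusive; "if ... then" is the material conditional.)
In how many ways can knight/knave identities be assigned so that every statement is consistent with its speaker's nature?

1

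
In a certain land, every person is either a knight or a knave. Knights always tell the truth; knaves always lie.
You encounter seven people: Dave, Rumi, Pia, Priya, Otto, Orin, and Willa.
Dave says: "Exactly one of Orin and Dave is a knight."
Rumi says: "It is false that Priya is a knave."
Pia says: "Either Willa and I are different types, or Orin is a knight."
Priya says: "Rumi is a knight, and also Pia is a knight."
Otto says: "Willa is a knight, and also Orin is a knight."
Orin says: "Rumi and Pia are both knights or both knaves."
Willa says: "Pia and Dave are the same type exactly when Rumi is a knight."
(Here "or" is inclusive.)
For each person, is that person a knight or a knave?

Dave is a knight, Rumi is a knave, Pia is a knight, Priya is a knave, Otto is a knave, Orin is a knave, and Willa is a knave.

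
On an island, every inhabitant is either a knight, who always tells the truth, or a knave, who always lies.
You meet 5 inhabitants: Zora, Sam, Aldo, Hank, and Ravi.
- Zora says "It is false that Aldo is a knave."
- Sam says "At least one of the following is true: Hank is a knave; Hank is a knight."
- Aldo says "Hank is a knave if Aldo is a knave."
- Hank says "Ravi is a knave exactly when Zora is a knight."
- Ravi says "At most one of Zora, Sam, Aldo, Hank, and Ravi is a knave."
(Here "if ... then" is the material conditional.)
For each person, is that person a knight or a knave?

Suppose Zora is a knave. Then Zora's statement "it is false that Aldo is a knave" would have to be false. Checking the 16 ways to assign the others, none is consistent with every speaker.
(For instance, with Sam=knight, Aldo=knight, Hank=knave, Ravi=knight, Zora's claim "it is false that Aldo is a knave" comes out true where it would need to be false.)
So Zora must be a knight, making "it is false that Aldo is a knave" true. Taking Zora=knight, Sam=knight, Aldo=knight, Hank=knave, Ravi=knight, each remaining statement checks out:
  Sam (knight): "at least one of the following is true: Hank is a knave; Hank is a knight" — true. ✓
  Aldo (knight): "Hank is a knave if Aldo is a knave" — true. ✓
  Hank (knave): "Ravi is a knave exactly when Zora is a knight" — false. ✓
  Ravi (knight): "at most one of Zora, Sam, Aldo, Hank, and Ravi is a knave" — true. ✓
This is the unique consistent assignment.

Zora is a knight, Sam is a knight, Aldo is a knight, Hank is a knave, and Ravi is a knight.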